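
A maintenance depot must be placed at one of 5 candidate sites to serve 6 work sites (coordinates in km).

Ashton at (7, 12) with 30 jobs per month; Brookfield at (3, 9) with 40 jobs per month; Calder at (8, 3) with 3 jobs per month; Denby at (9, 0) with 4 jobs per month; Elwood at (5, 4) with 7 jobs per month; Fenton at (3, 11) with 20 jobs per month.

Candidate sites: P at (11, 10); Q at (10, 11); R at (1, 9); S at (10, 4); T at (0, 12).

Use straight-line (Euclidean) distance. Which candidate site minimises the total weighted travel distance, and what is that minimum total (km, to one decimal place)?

R, total 458.5 km

Total weighted distance at each candidate:
  P (11, 10): total = 740.9
  Q (10, 11): total = 655.2
  R (1, 9): total = 458.5
  S (10, 4): total = 856.6
  T (0, 12): total = 605.1
Minimum is at R with total 458.5 km.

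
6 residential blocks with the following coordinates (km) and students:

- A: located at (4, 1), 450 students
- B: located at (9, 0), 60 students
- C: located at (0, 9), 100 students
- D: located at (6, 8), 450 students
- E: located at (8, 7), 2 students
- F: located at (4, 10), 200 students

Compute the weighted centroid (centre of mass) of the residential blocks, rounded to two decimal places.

(4.64, 5.52)

The minimiser of Σwᵢ‖p−pᵢ‖² is the weighted centroid p* = (Σwᵢpᵢ)/(Σwᵢ).
Σwᵢ = 1262.
Σwᵢxᵢ = 450·4 + 60·9 + 100·0 + 450·6 + 2·8 + 200·4 = 5856.
Σwᵢyᵢ = 450·1 + 60·0 + 100·9 + 450·8 + 2·7 + 200·10 = 6964.
x* = 5856/1262 = 4.64, y* = 6964/1262 = 5.52.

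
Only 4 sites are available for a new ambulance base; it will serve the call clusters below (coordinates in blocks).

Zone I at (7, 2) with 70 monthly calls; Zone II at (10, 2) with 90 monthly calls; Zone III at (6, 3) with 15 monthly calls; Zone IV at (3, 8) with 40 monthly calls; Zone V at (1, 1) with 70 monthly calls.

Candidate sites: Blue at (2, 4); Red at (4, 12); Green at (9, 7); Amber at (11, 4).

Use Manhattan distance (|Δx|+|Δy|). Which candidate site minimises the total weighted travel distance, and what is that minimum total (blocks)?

Total weighted distance at each candidate:
  Blue (2, 4): total = 1945
  Red (4, 12): total = 3695
  Green (9, 7): total = 2395
  Amber (11, 4): total = 2170
Minimum is at Blue with total 1945 blocks.

Blue, total 1945 blocks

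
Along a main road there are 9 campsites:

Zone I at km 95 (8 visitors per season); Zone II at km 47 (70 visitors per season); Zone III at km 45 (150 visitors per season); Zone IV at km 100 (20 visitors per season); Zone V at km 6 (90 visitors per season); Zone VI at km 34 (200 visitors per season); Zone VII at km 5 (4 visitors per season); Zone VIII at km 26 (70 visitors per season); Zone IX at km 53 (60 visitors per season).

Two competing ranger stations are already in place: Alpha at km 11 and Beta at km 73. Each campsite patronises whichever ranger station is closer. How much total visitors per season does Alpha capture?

The indifferent point is the midpoint (11+73)/2 = 42; campsites left of it (closer to Alpha at 11) go to Alpha, those right go to Beta.
  Zone VII at 5 (w=4) → Alpha
  Zone V at 6 (w=90) → Alpha
  Zone VIII at 26 (w=70) → Alpha
  Zone VI at 34 (w=200) → Alpha
  Zone III at 45 (w=150) → Beta
  Zone II at 47 (w=70) → Beta
  Zone IX at 53 (w=60) → Beta
  Zone I at 95 (w=8) → Beta
  Zone IV at 100 (w=20) → Beta
Alpha captures 364; Beta captures 308.

364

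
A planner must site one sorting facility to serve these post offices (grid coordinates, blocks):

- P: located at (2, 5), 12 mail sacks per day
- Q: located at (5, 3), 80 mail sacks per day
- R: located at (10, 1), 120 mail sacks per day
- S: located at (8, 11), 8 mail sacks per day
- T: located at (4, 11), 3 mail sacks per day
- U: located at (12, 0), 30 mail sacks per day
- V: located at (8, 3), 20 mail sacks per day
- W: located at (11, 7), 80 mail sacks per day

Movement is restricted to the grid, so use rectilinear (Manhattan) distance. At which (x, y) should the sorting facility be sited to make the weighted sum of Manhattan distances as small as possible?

(10, 3)

Manhattan distance separates: Σwᵢ(|x−xᵢ|+|y−yᵢ|) = Σwᵢ|x−xᵢ| + Σwᵢ|y−yᵢ|, so x and y are optimised independently as 1-D weighted medians.
Total weight W = 353; half = 176.5.
x-coordinate, sorted with cumulative weight:
  x=2 (P, w=12) cum 12
  x=4 (T, w=3) cum 15
  x=5 (Q, w=80) cum 95
  x=8 (S, w=8) cum 103
  x=8 (V, w=20) cum 123
  x=10 (R, w=120) cum 243  ← median
  x=11 (W, w=80) cum 323
  x=12 (U, w=30) cum 353
⇒ x* = 10
y-coordinate, sorted with cumulative weight:
  y=0 (U, w=30) cum 30
  y=1 (R, w=120) cum 150
  y=3 (Q, w=80) cum 230  ← median
  y=3 (V, w=20) cum 250
  y=5 (P, w=12) cum 262
  y=7 (W, w=80) cum 342
  y=11 (S, w=8) cum 350
  y=11 (T, w=3) cum 353
⇒ y* = 3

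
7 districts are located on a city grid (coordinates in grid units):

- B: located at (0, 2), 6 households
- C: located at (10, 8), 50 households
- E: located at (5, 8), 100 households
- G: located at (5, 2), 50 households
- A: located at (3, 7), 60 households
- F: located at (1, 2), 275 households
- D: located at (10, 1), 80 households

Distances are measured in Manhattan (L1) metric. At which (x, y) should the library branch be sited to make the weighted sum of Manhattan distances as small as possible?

Manhattan distance separates: Σwᵢ(|x−xᵢ|+|y−yᵢ|) = Σwᵢ|x−xᵢ| + Σwᵢ|y−yᵢ|, so x and y are optimised independently as 1-D weighted medians.
Total weight W = 621; half = 310.5.
x-coordinate, sorted with cumulative weight:
  x=0 (B, w=6) cum 6
  x=1 (F, w=275) cum 281
  x=3 (A, w=60) cum 341  ← median
  x=5 (E, w=100) cum 441
  x=5 (G, w=50) cum 491
  x=10 (C, w=50) cum 541
  x=10 (D, w=80) cum 621
⇒ x* = 3
y-coordinate, sorted with cumulative weight:
  y=1 (D, w=80) cum 80
  y=2 (B, w=6) cum 86
  y=2 (G, w=50) cum 136
  y=2 (F, w=275) cum 411  ← median
  y=7 (A, w=60) cum 471
  y=8 (C, w=50) cum 521
  y=8 (E, w=100) cum 621
⇒ y* = 2

(3, 2)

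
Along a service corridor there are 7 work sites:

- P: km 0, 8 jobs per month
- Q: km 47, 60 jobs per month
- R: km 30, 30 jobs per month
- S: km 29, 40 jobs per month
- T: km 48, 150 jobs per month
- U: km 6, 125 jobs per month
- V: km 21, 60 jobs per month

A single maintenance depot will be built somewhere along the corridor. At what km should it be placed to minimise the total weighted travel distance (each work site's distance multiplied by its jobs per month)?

x = 30

For a sum of weighted absolute distances on a line, the optimum is the weighted median (not the mean). Total weight W = 473; half-weight = 236.5.
Sort by position and accumulate weight:
  km 0 (P, w=8) → cum 8
  km 6 (U, w=125) → cum 133
  km 21 (V, w=60) → cum 193
  km 29 (S, w=40) → cum 233
  km 30 (R, w=30) → cum 263  ≥ 236.5 → median here
  km 47 (Q, w=60) → cum 323
  km 48 (T, w=150) → cum 473
Optimal location: km 30.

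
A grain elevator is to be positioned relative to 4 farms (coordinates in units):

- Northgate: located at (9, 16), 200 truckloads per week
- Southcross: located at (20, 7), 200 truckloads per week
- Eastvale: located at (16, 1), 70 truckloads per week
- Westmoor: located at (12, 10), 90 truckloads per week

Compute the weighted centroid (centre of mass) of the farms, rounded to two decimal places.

(14.29, 9.95)

The minimiser of Σwᵢ‖p−pᵢ‖² is the weighted centroid p* = (Σwᵢpᵢ)/(Σwᵢ).
Σwᵢ = 560.
Σwᵢxᵢ = 200·9 + 200·20 + 70·16 + 90·12 = 8000.
Σwᵢyᵢ = 200·16 + 200·7 + 70·1 + 90·10 = 5570.
x* = 8000/560 = 14.29, y* = 5570/560 = 9.95.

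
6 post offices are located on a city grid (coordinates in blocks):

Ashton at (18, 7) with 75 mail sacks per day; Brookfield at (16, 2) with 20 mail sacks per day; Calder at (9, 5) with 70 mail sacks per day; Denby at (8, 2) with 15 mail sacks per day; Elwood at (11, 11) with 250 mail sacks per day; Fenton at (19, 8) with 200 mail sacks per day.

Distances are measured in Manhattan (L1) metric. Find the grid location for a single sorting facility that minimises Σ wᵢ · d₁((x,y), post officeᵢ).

Manhattan distance separates: Σwᵢ(|x−xᵢ|+|y−yᵢ|) = Σwᵢ|x−xᵢ| + Σwᵢ|y−yᵢ|, so x and y are optimised independently as 1-D weighted medians.
Total weight W = 630; half = 315.
x-coordinate, sorted with cumulative weight:
  x=8 (Denby, w=15) cum 15
  x=9 (Calder, w=70) cum 85
  x=11 (Elwood, w=250) cum 335  ← median
  x=16 (Brookfield, w=20) cum 355
  x=18 (Ashton, w=75) cum 430
  x=19 (Fenton, w=200) cum 630
⇒ x* = 11
y-coordinate, sorted with cumulative weight:
  y=2 (Brookfield, w=20) cum 20
  y=2 (Denby, w=15) cum 35
  y=5 (Calder, w=70) cum 105
  y=7 (Ashton, w=75) cum 180
  y=8 (Fenton, w=200) cum 380  ← median
  y=11 (Elwood, w=250) cum 630
⇒ y* = 8

(11, 8)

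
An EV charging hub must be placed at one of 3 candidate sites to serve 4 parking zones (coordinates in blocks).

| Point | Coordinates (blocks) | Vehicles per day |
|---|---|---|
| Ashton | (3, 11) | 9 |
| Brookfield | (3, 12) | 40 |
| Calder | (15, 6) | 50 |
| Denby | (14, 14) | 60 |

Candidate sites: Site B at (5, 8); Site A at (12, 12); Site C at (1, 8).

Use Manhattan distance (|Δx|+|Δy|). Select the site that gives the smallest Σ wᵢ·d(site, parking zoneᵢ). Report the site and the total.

Total weighted distance at each candidate:
  Site B (5, 8): total = 1785
  Site A (12, 12): total = 1140
  Site C (1, 8): total = 2225
Minimum is at Site A with total 1140 blocks.

Site A, total 1140 blocks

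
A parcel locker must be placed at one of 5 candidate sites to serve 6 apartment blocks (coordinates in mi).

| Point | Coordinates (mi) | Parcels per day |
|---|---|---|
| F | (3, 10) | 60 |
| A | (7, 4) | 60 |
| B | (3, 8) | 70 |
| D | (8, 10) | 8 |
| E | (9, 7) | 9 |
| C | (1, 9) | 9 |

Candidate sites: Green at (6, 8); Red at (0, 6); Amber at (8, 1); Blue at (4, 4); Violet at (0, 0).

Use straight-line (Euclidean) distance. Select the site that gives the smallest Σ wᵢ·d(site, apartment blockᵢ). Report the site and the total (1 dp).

Green, total 770.7 mi

Total weighted distance at each candidate:
  Green (6, 8): total = 770.7
  Red (0, 6): total = 1170.7
  Amber (8, 1): total = 1632.1
  Blue (4, 4): total = 996.2
  Violet (0, 0): total = 1994.8
Minimum is at Green with total 770.7 mi.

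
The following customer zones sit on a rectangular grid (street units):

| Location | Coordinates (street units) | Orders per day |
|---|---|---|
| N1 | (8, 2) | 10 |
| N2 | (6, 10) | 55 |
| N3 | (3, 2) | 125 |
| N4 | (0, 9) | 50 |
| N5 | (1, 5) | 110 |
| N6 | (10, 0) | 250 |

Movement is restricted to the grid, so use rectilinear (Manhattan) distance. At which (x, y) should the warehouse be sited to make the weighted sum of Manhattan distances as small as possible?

(6, 2)

Manhattan distance separates: Σwᵢ(|x−xᵢ|+|y−yᵢ|) = Σwᵢ|x−xᵢ| + Σwᵢ|y−yᵢ|, so x and y are optimised independently as 1-D weighted medians.
Total weight W = 600; half = 300.
x-coordinate, sorted with cumulative weight:
  x=0 (N4, w=50) cum 50
  x=1 (N5, w=110) cum 160
  x=3 (N3, w=125) cum 285
  x=6 (N2, w=55) cum 340  ← median
  x=8 (N1, w=10) cum 350
  x=10 (N6, w=250) cum 600
⇒ x* = 6
y-coordinate, sorted with cumulative weight:
  y=0 (N6, w=250) cum 250
  y=2 (N1, w=10) cum 260
  y=2 (N3, w=125) cum 385  ← median
  y=5 (N5, w=110) cum 495
  y=9 (N4, w=50) cum 545
  y=10 (N2, w=55) cum 600
⇒ y* = 2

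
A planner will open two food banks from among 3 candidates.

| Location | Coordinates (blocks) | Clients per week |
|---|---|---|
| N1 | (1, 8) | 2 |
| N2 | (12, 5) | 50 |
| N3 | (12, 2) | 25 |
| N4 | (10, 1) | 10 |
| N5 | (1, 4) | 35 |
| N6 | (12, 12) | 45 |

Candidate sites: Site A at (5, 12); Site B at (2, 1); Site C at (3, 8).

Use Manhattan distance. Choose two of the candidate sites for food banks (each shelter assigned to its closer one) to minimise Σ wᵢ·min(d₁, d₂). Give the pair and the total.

Evaluate every pair (each demand assigned to the nearer of the two):
  {Site A, Site B}: total = 1526
  {Site A, Site C}: total = 1644
  {Site B, Site C}: total = 1684
Best pair: {Site A, Site B} with total 1526.

{Site A, Site B}, total 1526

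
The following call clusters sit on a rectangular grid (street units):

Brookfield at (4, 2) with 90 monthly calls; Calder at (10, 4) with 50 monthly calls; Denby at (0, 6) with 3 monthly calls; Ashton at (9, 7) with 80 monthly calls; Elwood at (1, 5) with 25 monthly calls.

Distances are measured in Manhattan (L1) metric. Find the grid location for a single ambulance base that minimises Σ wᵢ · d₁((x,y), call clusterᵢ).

Manhattan distance separates: Σwᵢ(|x−xᵢ|+|y−yᵢ|) = Σwᵢ|x−xᵢ| + Σwᵢ|y−yᵢ|, so x and y are optimised independently as 1-D weighted medians.
Total weight W = 248; half = 124.
x-coordinate, sorted with cumulative weight:
  x=0 (Denby, w=3) cum 3
  x=1 (Elwood, w=25) cum 28
  x=4 (Brookfield, w=90) cum 118
  x=9 (Ashton, w=80) cum 198  ← median
  x=10 (Calder, w=50) cum 248
⇒ x* = 9
y-coordinate, sorted with cumulative weight:
  y=2 (Brookfield, w=90) cum 90
  y=4 (Calder, w=50) cum 140  ← median
  y=5 (Elwood, w=25) cum 165
  y=6 (Denby, w=3) cum 168
  y=7 (Ashton, w=80) cum 248
⇒ y* = 4

(9, 4)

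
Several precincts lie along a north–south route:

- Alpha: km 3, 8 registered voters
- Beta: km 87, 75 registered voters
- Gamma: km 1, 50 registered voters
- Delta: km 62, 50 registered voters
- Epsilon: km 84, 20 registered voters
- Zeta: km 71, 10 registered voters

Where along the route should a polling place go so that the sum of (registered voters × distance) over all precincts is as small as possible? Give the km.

x = 62

For a sum of weighted absolute distances on a line, the optimum is the weighted median (not the mean). Total weight W = 213; half-weight = 106.5.
Sort by position and accumulate weight:
  km 1 (Gamma, w=50) → cum 50
  km 3 (Alpha, w=8) → cum 58
  km 62 (Delta, w=50) → cum 108  ≥ 106.5 → median here
  km 71 (Zeta, w=10) → cum 118
  km 84 (Epsilon, w=20) → cum 138
  km 87 (Beta, w=75) → cum 213
Optimal location: km 62.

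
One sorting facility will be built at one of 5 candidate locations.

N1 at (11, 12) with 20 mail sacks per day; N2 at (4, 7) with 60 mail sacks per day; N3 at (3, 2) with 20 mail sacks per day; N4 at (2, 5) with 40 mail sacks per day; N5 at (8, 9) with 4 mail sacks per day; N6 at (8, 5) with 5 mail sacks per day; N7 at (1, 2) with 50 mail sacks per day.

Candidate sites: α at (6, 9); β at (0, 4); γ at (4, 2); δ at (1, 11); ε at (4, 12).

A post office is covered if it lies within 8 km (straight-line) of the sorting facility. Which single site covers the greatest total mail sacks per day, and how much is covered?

Coverage radius r = 8 km; a point is covered iff (Δx)²+(Δy)² ≤ 8² = 64.
  α (6, 9): covers {N1, N2, N3, N4, N5, N6} → 149
  β (0, 4): covers {N2, N3, N4, N7} → 170
  γ (4, 2): covers {N2, N3, N4, N6, N7} → 175
  δ (1, 11): covers {N2, N4, N5} → 104
  ε (4, 12): covers {N1, N2, N4, N5} → 124
Maximum coverage at γ: 175 mail sacks per day.

γ, covering 175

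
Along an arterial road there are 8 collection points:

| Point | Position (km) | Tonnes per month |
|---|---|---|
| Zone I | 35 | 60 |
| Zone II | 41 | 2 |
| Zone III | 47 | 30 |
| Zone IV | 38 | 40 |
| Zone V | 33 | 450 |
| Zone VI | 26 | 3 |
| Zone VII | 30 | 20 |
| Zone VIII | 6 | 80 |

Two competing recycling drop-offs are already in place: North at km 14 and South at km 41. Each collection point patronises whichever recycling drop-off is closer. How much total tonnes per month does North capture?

The indifferent point is the midpoint (14+41)/2 = 27.5; collection points left of it (closer to North at 14) go to North, those right go to South.
  Zone VIII at 6 (w=80) → North
  Zone VI at 26 (w=3) → North
  Zone VII at 30 (w=20) → South
  Zone V at 33 (w=450) → South
  Zone I at 35 (w=60) → South
  Zone IV at 38 (w=40) → South
  Zone II at 41 (w=2) → South
  Zone III at 47 (w=30) → South
North captures 83; South captures 602.

83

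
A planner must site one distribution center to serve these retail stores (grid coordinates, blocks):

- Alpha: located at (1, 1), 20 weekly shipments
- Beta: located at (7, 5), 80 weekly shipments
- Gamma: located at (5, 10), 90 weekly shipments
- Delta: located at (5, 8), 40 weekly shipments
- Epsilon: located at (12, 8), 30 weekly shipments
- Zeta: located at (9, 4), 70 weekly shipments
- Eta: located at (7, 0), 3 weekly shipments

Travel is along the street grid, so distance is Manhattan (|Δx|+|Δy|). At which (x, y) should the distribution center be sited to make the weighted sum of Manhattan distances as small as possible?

Manhattan distance separates: Σwᵢ(|x−xᵢ|+|y−yᵢ|) = Σwᵢ|x−xᵢ| + Σwᵢ|y−yᵢ|, so x and y are optimised independently as 1-D weighted medians.
Total weight W = 333; half = 166.5.
x-coordinate, sorted with cumulative weight:
  x=1 (Alpha, w=20) cum 20
  x=5 (Gamma, w=90) cum 110
  x=5 (Delta, w=40) cum 150
  x=7 (Beta, w=80) cum 230  ← median
  x=7 (Eta, w=3) cum 233
  x=9 (Zeta, w=70) cum 303
  x=12 (Epsilon, w=30) cum 333
⇒ x* = 7
y-coordinate, sorted with cumulative weight:
  y=0 (Eta, w=3) cum 3
  y=1 (Alpha, w=20) cum 23
  y=4 (Zeta, w=70) cum 93
  y=5 (Beta, w=80) cum 173  ← median
  y=8 (Delta, w=40) cum 213
  y=8 (Epsilon, w=30) cum 243
  y=10 (Gamma, w=90) cum 333
⇒ y* = 5

(7, 5)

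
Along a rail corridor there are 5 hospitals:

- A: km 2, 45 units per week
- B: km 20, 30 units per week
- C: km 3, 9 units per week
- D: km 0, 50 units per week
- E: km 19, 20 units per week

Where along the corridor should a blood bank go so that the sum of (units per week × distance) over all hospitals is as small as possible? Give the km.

x = 2

For a sum of weighted absolute distances on a line, the optimum is the weighted median (not the mean). Total weight W = 154; half-weight = 77.
Sort by position and accumulate weight:
  km 0 (D, w=50) → cum 50
  km 2 (A, w=45) → cum 95  ≥ 77 → median here
  km 3 (C, w=9) → cum 104
  km 19 (E, w=20) → cum 124
  km 20 (B, w=30) → cum 154
Optimal location: km 2.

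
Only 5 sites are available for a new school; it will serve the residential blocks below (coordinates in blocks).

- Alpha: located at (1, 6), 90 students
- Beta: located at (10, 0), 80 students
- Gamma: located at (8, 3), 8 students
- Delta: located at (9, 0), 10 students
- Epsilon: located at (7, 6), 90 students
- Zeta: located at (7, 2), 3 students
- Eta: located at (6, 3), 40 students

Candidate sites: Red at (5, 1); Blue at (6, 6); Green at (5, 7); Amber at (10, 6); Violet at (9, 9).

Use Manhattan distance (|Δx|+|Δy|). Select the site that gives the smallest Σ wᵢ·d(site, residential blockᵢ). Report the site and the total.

Total weighted distance at each candidate:
  Red (5, 1): total = 2139
  Blue (6, 6): total = 1605
  Green (5, 7): total = 2067
  Amber (10, 6): total = 1971
  Violet (9, 9): total = 2773
Minimum is at Blue with total 1605 blocks.

Blue, total 1605 blocks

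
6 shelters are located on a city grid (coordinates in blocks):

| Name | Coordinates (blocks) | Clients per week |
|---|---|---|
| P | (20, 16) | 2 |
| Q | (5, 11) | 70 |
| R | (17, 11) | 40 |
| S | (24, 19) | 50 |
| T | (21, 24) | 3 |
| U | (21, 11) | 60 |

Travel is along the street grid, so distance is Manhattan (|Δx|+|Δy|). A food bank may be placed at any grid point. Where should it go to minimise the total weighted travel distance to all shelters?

(21, 11)

Manhattan distance separates: Σwᵢ(|x−xᵢ|+|y−yᵢ|) = Σwᵢ|x−xᵢ| + Σwᵢ|y−yᵢ|, so x and y are optimised independently as 1-D weighted medians.
Total weight W = 225; half = 112.5.
x-coordinate, sorted with cumulative weight:
  x=5 (Q, w=70) cum 70
  x=17 (R, w=40) cum 110
  x=20 (P, w=2) cum 112
  x=21 (T, w=3) cum 115  ← median
  x=21 (U, w=60) cum 175
  x=24 (S, w=50) cum 225
⇒ x* = 21
y-coordinate, sorted with cumulative weight:
  y=11 (Q, w=70) cum 70
  y=11 (R, w=40) cum 110
  y=11 (U, w=60) cum 170  ← median
  y=16 (P, w=2) cum 172
  y=19 (S, w=50) cum 222
  y=24 (T, w=3) cum 225
⇒ y* = 11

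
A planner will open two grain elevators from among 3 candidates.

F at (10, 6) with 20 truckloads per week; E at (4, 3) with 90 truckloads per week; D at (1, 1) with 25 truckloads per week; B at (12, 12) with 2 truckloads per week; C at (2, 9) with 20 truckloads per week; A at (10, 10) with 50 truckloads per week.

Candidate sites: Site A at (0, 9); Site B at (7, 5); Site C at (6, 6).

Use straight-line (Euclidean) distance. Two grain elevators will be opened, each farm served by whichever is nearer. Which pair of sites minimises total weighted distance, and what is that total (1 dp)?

{Site A, Site B}, total 916.8

Evaluate every pair (each demand assigned to the nearer of the two):
  {Site A, Site B}: total = 916.8
  {Site A, Site C}: total = 921.1
  {Site B, Site C}: total = 964.3
Best pair: {Site A, Site B} with total 916.8.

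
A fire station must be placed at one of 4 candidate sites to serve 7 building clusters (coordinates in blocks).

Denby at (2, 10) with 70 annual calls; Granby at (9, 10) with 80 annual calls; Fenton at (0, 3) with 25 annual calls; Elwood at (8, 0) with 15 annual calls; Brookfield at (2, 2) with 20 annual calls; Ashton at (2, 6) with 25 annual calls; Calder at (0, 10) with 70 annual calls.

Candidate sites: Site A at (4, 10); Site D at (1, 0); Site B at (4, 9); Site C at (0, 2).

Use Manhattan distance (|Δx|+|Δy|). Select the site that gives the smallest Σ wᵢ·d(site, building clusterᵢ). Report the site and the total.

Total weighted distance at each candidate:
  Site A (4, 10): total = 1655
  Site D (1, 0): total = 3420
  Site B (4, 9): total = 1790
  Site C (0, 2): total = 2985
Minimum is at Site A with total 1655 blocks.

Site A, total 1655 blocks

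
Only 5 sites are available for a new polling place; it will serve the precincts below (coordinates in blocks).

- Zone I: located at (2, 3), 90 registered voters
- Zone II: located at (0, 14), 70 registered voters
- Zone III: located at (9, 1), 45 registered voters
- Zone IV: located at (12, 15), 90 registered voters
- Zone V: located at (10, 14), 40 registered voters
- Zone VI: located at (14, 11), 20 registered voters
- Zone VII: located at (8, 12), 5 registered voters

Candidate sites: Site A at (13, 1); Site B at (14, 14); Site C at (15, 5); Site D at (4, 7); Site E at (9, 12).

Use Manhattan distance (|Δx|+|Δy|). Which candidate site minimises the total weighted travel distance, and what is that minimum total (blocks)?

Total weighted distance at each candidate:
  Site A (13, 1): total = 5460
  Site B (14, 14): total = 4390
  Site C (15, 5): total = 5420
  Site D (4, 7): total = 4090
  Site E (9, 12): total = 3490
Minimum is at Site E with total 3490 blocks.

Site E, total 3490 blocks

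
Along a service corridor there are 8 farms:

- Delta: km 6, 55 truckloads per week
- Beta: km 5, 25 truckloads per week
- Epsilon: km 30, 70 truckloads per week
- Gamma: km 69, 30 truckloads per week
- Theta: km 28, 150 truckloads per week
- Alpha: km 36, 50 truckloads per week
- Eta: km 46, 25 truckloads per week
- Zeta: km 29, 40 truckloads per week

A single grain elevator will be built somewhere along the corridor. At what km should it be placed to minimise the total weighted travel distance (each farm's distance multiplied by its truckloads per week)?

For a sum of weighted absolute distances on a line, the optimum is the weighted median (not the mean). Total weight W = 445; half-weight = 222.5.
Sort by position and accumulate weight:
  km 5 (Beta, w=25) → cum 25
  km 6 (Delta, w=55) → cum 80
  km 28 (Theta, w=150) → cum 230  ≥ 222.5 → median here
  km 29 (Zeta, w=40) → cum 270
  km 30 (Epsilon, w=70) → cum 340
  km 36 (Alpha, w=50) → cum 390
  km 46 (Eta, w=25) → cum 415
  km 69 (Gamma, w=30) → cum 445
Optimal location: km 28.

x = 28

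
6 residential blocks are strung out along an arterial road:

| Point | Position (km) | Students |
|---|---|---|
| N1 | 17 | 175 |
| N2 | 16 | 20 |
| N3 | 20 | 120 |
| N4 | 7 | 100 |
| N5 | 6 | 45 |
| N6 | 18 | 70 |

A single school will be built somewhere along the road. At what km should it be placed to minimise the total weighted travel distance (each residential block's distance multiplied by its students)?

x = 17

For a sum of weighted absolute distances on a line, the optimum is the weighted median (not the mean). Total weight W = 530; half-weight = 265.
Sort by position and accumulate weight:
  km 6 (N5, w=45) → cum 45
  km 7 (N4, w=100) → cum 145
  km 16 (N2, w=20) → cum 165
  km 17 (N1, w=175) → cum 340  ≥ 265 → median here
  km 18 (N6, w=70) → cum 410
  km 20 (N3, w=120) → cum 530
Optimal location: km 17.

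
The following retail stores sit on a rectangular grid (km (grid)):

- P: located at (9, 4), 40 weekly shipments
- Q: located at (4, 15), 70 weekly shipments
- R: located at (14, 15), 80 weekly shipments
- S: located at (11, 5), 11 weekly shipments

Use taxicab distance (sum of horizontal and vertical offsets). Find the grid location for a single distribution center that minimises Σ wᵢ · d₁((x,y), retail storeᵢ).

Manhattan distance separates: Σwᵢ(|x−xᵢ|+|y−yᵢ|) = Σwᵢ|x−xᵢ| + Σwᵢ|y−yᵢ|, so x and y are optimised independently as 1-D weighted medians.
Total weight W = 201; half = 100.5.
x-coordinate, sorted with cumulative weight:
  x=4 (Q, w=70) cum 70
  x=9 (P, w=40) cum 110  ← median
  x=11 (S, w=11) cum 121
  x=14 (R, w=80) cum 201
⇒ x* = 9
y-coordinate, sorted with cumulative weight:
  y=4 (P, w=40) cum 40
  y=5 (S, w=11) cum 51
  y=15 (Q, w=70) cum 121  ← median
  y=15 (R, w=80) cum 201
⇒ y* = 15

(9, 15)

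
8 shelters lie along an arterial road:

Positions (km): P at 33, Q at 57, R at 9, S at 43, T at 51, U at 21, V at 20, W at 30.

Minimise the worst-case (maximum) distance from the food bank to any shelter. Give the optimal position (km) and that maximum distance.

location 33, max distance 24

The 1-center on a line is the midpoint of the two extreme points: leftmost at 9, rightmost at 57.
Optimal location = (9 + 57)/2 = 33; maximum distance = (57 − 9)/2 = 24.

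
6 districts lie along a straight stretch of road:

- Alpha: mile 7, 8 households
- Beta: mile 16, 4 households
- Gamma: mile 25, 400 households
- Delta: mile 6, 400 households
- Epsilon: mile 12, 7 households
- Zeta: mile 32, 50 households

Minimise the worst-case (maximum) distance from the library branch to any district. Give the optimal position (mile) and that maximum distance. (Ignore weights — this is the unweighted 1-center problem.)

The 1-center on a line is the midpoint of the two extreme points: leftmost at 6, rightmost at 32.
Optimal location = (6 + 32)/2 = 19; maximum distance = (32 − 6)/2 = 13.

location 19, max distance 13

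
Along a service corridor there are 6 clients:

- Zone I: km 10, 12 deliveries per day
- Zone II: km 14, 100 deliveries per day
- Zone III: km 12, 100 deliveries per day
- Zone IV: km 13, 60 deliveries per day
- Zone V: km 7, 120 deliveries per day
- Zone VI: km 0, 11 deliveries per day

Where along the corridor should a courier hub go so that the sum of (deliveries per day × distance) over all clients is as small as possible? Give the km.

x = 12

For a sum of weighted absolute distances on a line, the optimum is the weighted median (not the mean). Total weight W = 403; half-weight = 201.5.
Sort by position and accumulate weight:
  km 0 (Zone VI, w=11) → cum 11
  km 7 (Zone V, w=120) → cum 131
  km 10 (Zone I, w=12) → cum 143
  km 12 (Zone III, w=100) → cum 243  ≥ 201.5 → median here
  km 13 (Zone IV, w=60) → cum 303
  km 14 (Zone II, w=100) → cum 403
Optimal location: km 12.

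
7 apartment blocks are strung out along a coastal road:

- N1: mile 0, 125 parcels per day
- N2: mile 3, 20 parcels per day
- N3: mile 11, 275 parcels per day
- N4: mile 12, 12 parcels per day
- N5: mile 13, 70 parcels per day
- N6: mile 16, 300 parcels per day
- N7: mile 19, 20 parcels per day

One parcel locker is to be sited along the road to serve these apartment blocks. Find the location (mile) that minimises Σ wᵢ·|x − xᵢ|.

x = 11

For a sum of weighted absolute distances on a line, the optimum is the weighted median (not the mean). Total weight W = 822; half-weight = 411.
Sort by position and accumulate weight:
  mile 0 (N1, w=125) → cum 125
  mile 3 (N2, w=20) → cum 145
  mile 11 (N3, w=275) → cum 420  ≥ 411 → median here
  mile 12 (N4, w=12) → cum 432
  mile 13 (N5, w=70) → cum 502
  mile 16 (N6, w=300) → cum 802
  mile 19 (N7, w=20) → cum 822
Optimal location: mile 11.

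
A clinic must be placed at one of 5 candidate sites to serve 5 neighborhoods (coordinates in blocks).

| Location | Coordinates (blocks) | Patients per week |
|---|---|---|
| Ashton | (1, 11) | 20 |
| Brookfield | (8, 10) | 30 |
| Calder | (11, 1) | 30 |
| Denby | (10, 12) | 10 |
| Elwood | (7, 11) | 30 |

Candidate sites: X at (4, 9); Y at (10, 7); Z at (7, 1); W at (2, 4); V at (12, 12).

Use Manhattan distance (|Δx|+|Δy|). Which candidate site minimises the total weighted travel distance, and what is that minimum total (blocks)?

Y, total 880 blocks

Total weighted distance at each candidate:
  X (4, 9): total = 940
  Y (10, 7): total = 880
  Z (7, 1): total = 1180
  W (2, 4): total = 1400
  V (12, 12): total = 980
Minimum is at Y with total 880 blocks.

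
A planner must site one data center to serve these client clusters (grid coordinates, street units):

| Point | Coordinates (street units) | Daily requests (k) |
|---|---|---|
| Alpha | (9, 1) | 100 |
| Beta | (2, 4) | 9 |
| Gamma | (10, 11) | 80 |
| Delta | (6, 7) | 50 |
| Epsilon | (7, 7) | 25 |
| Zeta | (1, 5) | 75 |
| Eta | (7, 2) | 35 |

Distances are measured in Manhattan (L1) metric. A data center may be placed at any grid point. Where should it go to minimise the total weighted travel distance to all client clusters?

Manhattan distance separates: Σwᵢ(|x−xᵢ|+|y−yᵢ|) = Σwᵢ|x−xᵢ| + Σwᵢ|y−yᵢ|, so x and y are optimised independently as 1-D weighted medians.
Total weight W = 374; half = 187.
x-coordinate, sorted with cumulative weight:
  x=1 (Zeta, w=75) cum 75
  x=2 (Beta, w=9) cum 84
  x=6 (Delta, w=50) cum 134
  x=7 (Epsilon, w=25) cum 159
  x=7 (Eta, w=35) cum 194  ← median
  x=9 (Alpha, w=100) cum 294
  x=10 (Gamma, w=80) cum 374
⇒ x* = 7
y-coordinate, sorted with cumulative weight:
  y=1 (Alpha, w=100) cum 100
  y=2 (Eta, w=35) cum 135
  y=4 (Beta, w=9) cum 144
  y=5 (Zeta, w=75) cum 219  ← median
  y=7 (Delta, w=50) cum 269
  y=7 (Epsilon, w=25) cum 294
  y=11 (Gamma, w=80) cum 374
⇒ y* = 5

(7, 5)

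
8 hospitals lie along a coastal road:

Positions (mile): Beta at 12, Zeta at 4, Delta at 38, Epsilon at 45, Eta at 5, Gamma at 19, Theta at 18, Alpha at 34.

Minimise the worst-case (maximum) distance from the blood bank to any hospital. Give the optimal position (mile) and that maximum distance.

The 1-center on a line is the midpoint of the two extreme points: leftmost at 4, rightmost at 45.
Optimal location = (4 + 45)/2 = 24.5; maximum distance = (45 − 4)/2 = 20.5.

location 24.5, max distance 20.5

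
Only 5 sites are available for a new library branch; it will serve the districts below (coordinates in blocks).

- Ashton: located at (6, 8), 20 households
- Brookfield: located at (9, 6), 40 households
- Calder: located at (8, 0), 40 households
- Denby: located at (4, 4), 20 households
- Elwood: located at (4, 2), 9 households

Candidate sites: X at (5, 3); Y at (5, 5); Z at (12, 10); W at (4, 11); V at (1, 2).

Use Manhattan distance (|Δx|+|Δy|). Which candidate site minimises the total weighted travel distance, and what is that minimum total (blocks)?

Total weighted distance at each candidate:
  X (5, 3): total = 698
  Y (5, 5): total = 676
  Z (12, 10): total = 1424
  W (4, 11): total = 1321
  V (1, 2): total = 1187
Minimum is at Y with total 676 blocks.

Y, total 676 blocks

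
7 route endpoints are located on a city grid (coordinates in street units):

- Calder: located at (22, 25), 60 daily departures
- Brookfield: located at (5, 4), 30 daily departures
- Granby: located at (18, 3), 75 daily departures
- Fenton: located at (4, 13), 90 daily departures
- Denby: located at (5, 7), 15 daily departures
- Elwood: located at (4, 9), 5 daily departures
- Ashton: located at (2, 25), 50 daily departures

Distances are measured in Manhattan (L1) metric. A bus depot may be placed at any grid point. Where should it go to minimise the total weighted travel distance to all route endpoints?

Manhattan distance separates: Σwᵢ(|x−xᵢ|+|y−yᵢ|) = Σwᵢ|x−xᵢ| + Σwᵢ|y−yᵢ|, so x and y are optimised independently as 1-D weighted medians.
Total weight W = 325; half = 162.5.
x-coordinate, sorted with cumulative weight:
  x=2 (Ashton, w=50) cum 50
  x=4 (Fenton, w=90) cum 140
  x=4 (Elwood, w=5) cum 145
  x=5 (Brookfield, w=30) cum 175  ← median
  x=5 (Denby, w=15) cum 190
  x=18 (Granby, w=75) cum 265
  x=22 (Calder, w=60) cum 325
⇒ x* = 5
y-coordinate, sorted with cumulative weight:
  y=3 (Granby, w=75) cum 75
  y=4 (Brookfield, w=30) cum 105
  y=7 (Denby, w=15) cum 120
  y=9 (Elwood, w=5) cum 125
  y=13 (Fenton, w=90) cum 215  ← median
  y=25 (Calder, w=60) cum 275
  y=25 (Ashton, w=50) cum 325
⇒ y* = 13

(5, 13)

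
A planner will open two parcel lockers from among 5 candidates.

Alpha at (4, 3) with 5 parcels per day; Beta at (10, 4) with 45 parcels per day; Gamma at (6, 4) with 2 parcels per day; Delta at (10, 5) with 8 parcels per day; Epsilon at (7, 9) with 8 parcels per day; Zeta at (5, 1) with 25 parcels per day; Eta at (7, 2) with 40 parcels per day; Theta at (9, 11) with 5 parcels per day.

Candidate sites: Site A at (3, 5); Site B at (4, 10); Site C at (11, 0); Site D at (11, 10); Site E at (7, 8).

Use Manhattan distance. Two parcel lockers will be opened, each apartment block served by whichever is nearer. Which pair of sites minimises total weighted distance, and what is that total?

{Site C, Site E}, total 771

Evaluate every pair (each demand assigned to the nearer of the two):
  {Site C, Site E}: total = 771
  {Site B, Site C}: total = 801
  {Site A, Site E}: total = 809
  {Site A, Site C}: total = 810
  {Site C, Site D}: total = 811
  {Site A, Site D}: total = 871
  {Site D, Site E}: total = 901
  {Site B, Site E}: total = 906
  {Site A, Site B}: total = 931
  {Site B, Site D}: total = 1151
Best pair: {Site C, Site E} with total 771.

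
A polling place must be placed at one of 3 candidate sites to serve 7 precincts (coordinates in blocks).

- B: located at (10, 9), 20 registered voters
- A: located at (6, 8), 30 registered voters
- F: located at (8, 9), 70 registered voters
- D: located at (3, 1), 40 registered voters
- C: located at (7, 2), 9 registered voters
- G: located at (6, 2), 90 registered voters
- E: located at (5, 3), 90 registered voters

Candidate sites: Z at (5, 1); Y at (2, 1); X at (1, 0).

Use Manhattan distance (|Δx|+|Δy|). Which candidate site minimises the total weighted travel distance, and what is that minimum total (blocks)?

Z, total 1737 blocks

Total weighted distance at each candidate:
  Z (5, 1): total = 1737
  Y (2, 1): total = 2624
  X (1, 0): total = 3322
Minimum is at Z with total 1737 blocks.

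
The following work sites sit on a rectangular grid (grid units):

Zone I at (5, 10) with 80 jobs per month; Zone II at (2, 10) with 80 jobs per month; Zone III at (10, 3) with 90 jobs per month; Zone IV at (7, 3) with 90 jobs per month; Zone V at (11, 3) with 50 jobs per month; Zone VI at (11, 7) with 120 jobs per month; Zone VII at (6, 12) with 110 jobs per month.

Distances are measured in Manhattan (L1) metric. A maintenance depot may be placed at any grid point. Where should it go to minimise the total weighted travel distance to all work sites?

(7, 7)

Manhattan distance separates: Σwᵢ(|x−xᵢ|+|y−yᵢ|) = Σwᵢ|x−xᵢ| + Σwᵢ|y−yᵢ|, so x and y are optimised independently as 1-D weighted medians.
Total weight W = 620; half = 310.
x-coordinate, sorted with cumulative weight:
  x=2 (Zone II, w=80) cum 80
  x=5 (Zone I, w=80) cum 160
  x=6 (Zone VII, w=110) cum 270
  x=7 (Zone IV, w=90) cum 360  ← median
  x=10 (Zone III, w=90) cum 450
  x=11 (Zone V, w=50) cum 500
  x=11 (Zone VI, w=120) cum 620
⇒ x* = 7
y-coordinate, sorted with cumulative weight:
  y=3 (Zone III, w=90) cum 90
  y=3 (Zone IV, w=90) cum 180
  y=3 (Zone V, w=50) cum 230
  y=7 (Zone VI, w=120) cum 350  ← median
  y=10 (Zone I, w=80) cum 430
  y=10 (Zone II, w=80) cum 510
  y=12 (Zone VII, w=110) cum 620
⇒ y* = 7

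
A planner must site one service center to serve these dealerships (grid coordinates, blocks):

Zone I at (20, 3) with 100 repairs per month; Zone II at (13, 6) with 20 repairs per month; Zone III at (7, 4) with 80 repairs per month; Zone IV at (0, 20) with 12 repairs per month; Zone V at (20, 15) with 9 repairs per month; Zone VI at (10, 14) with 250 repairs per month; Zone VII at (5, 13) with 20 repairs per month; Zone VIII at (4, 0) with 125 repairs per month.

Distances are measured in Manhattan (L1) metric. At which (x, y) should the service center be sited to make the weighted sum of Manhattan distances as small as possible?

(10, 6)

Manhattan distance separates: Σwᵢ(|x−xᵢ|+|y−yᵢ|) = Σwᵢ|x−xᵢ| + Σwᵢ|y−yᵢ|, so x and y are optimised independently as 1-D weighted medians.
Total weight W = 616; half = 308.
x-coordinate, sorted with cumulative weight:
  x=0 (Zone IV, w=12) cum 12
  x=4 (Zone VIII, w=125) cum 137
  x=5 (Zone VII, w=20) cum 157
  x=7 (Zone III, w=80) cum 237
  x=10 (Zone VI, w=250) cum 487  ← median
  x=13 (Zone II, w=20) cum 507
  x=20 (Zone I, w=100) cum 607
  x=20 (Zone V, w=9) cum 616
⇒ x* = 10
y-coordinate, sorted with cumulative weight:
  y=0 (Zone VIII, w=125) cum 125
  y=3 (Zone I, w=100) cum 225
  y=4 (Zone III, w=80) cum 305
  y=6 (Zone II, w=20) cum 325  ← median
  y=13 (Zone VII, w=20) cum 345
  y=14 (Zone VI, w=250) cum 595
  y=15 (Zone V, w=9) cum 604
  y=20 (Zone IV, w=12) cum 616
⇒ y* = 6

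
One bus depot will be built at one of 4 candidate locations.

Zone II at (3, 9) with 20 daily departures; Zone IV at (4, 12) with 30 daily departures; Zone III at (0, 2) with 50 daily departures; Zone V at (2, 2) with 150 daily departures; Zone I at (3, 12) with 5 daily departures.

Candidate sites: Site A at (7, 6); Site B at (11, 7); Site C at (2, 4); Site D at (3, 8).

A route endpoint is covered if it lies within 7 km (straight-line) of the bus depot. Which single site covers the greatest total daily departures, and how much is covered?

Site D, covering 255

Coverage radius r = 7 km; a point is covered iff (Δx)²+(Δy)² ≤ 7² = 49.
  Site A (7, 6): covers {Zone II, Zone IV, Zone V} → 200
  Site B (11, 7): covers {none} → 0
  Site C (2, 4): covers {Zone II, Zone III, Zone V} → 220
  Site D (3, 8): covers {Zone II, Zone IV, Zone III, Zone V, Zone I} → 255
Maximum coverage at Site D: 255 daily departures.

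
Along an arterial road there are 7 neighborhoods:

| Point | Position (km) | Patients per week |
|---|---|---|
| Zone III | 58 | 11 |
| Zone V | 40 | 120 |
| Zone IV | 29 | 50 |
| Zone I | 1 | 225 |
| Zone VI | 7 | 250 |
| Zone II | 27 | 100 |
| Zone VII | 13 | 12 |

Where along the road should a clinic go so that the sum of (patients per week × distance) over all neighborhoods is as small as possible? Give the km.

For a sum of weighted absolute distances on a line, the optimum is the weighted median (not the mean). Total weight W = 768; half-weight = 384.
Sort by position and accumulate weight:
  km 1 (Zone I, w=225) → cum 225
  km 7 (Zone VI, w=250) → cum 475  ≥ 384 → median here
  km 13 (Zone VII, w=12) → cum 487
  km 27 (Zone II, w=100) → cum 587
  km 29 (Zone IV, w=50) → cum 637
  km 40 (Zone V, w=120) → cum 757
  km 58 (Zone III, w=11) → cum 768
Optimal location: km 7.

x = 7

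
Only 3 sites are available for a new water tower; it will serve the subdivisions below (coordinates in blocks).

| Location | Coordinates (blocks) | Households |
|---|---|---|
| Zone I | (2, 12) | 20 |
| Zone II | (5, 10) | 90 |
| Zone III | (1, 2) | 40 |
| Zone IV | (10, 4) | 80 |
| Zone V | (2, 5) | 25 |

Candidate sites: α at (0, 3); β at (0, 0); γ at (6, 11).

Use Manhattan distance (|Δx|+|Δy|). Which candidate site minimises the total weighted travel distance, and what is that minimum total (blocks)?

Total weighted distance at each candidate:
  α (0, 3): total = 2360
  β (0, 0): total = 3045
  γ (6, 11): total = 1970
Minimum is at γ with total 1970 blocks.

γ, total 1970 blocks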